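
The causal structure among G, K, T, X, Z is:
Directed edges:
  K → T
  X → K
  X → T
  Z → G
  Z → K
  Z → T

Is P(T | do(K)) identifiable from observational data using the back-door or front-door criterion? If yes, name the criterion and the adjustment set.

desc(K)\{K}={T}; candidates ⊆ {G,X,Z}.
size 0: {}; under {} K still reaches {G,T,X,Z} ∋ T.
size 1: {G}, {X}, {Z}; under {G} K still reaches {T,X,Z} ∋ T.
{X,Z}: K⊥T given {X,Z} in G with K→· removed — back-door holds.
P(T|do(K)) = Σ_{X,Z} P(T|K,X,Z)·P(X,Z).

P(T|do(K)): backdoor, adjust for {X, Z}.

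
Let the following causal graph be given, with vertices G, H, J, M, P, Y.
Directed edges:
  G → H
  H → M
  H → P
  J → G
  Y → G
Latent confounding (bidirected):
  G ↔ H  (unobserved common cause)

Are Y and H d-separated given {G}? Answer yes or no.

Bayes-Ball from Y | {G} reaches {H,J,M,P}.
H ∈ reach(Y|{G}) ⇒ Y ⊥̸ H | {G}.

No — Y and H are d-connected given {G}.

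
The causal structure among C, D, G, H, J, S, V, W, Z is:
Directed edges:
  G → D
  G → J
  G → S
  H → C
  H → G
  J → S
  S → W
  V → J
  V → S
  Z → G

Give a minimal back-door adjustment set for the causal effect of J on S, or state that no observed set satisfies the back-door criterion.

J→S: minimal back-door set {G, V}.

desc(J)\{J}={S,W}; candidates ⊆ {C,D,G,H,V,Z}.
size 0: {}; under {} J still reaches {C,D,G,H,S,V,W,Z} ∋ S.
size 1: {C}, {D}, {G} …(+3); under {C} J still reaches {D,G,H,S,V,W,Z} ∋ S.
{G,V}: J⊥S given {G,V} in G with J→· removed — back-door holds.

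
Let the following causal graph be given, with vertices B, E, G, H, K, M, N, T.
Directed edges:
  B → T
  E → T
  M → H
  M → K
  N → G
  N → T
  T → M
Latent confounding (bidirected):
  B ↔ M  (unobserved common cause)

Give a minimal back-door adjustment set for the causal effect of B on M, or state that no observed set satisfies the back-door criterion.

desc(B)\{B}={H,K,M,T}; candidates ⊆ {E,G,N}.
B↔M: latent back-door arc(s) into B.
size 0: {}; under {} B still reaches {H,K,M} ∋ M.
size 1: {E}, {G}, {N}; under {E} B still reaches {H,K,M} ∋ M.
size 2: {E,G}, {E,N}, {G,N}; under {E,G} B still reaches {H,K,M} ∋ M.
B↔M cannot be blocked by any observed set — no back-door set.

B→M: no observed back-door set.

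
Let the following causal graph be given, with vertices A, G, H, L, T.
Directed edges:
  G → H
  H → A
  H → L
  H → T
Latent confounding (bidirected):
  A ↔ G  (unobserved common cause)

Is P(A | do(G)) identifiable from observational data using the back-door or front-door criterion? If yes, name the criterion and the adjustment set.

desc(G)\{G}={A,H,L,T}; candidates ⊆ {—}.
G↔A: latent back-door arc(s) into G.
size 0: {}; under {} G still reaches {A} ∋ A.
G↔A cannot be blocked by any observed set — no back-door set.
{H}: (i) intercepts every directed G→A path; (ii) no back-door G→{H}; (iii) {G} blocks every back-door {H}→A. Front-door holds.
P(A|do(G)) = Σ_{H} P(H|G) Σ_{G'} P(A|H,G')P(G').

P(A|do(G)): frontdoor, adjust for {H}.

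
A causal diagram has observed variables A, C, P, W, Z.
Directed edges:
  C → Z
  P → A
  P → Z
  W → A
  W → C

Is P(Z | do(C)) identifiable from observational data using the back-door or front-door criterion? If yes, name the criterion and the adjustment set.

P(Z|do(C)): backdoor, adjust for ∅.

desc(C)\{C}={Z}; candidates ⊆ {A,P,W}.
∅: C⊥Z given ∅ in G with C→· removed — back-door holds.
P(Z|do(C)) = P(Z|C) — no adjustment needed.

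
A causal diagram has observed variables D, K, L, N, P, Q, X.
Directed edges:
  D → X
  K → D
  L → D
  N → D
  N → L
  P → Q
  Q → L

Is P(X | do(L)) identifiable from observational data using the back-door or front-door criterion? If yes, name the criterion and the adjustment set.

desc(L)\{L}={D,X}; candidates ⊆ {K,N,P,Q}.
size 0: {}; under {} L still reaches {D,N,P,Q,X} ∋ X.
{N}: L⊥X given {N} in G with L→· removed — back-door holds.
P(X|do(L)) = Σ_{N} P(X|L,N)·P(N).

P(X|do(L)): backdoor, adjust for {N}.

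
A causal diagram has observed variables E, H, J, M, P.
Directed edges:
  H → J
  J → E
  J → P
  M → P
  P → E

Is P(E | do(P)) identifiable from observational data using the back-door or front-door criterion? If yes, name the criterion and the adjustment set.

desc(P)\{P}={E}; candidates ⊆ {H,J,M}.
size 0: {}; under {} P still reaches {E,H,J,M} ∋ E.
{J}: P⊥E given {J} in G with P→· removed — back-door holds.
P(E|do(P)) = Σ_{J} P(E|P,J)·P(J).

P(E|do(P)): backdoor, adjust for {J}.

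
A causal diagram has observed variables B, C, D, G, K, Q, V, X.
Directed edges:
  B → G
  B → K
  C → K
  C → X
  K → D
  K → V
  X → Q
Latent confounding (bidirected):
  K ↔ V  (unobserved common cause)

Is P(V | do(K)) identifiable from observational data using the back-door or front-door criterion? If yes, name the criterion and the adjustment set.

desc(K)\{K}={D,V}; candidates ⊆ {B,C,G,Q,X}.
K↔V: latent back-door arc(s) into K.
size 0: {}; under {} K still reaches {B,C,G,Q,V,X} ∋ V.
size 1: {B}, {C}, {G} …(+2); under {B} K still reaches {C,Q,V,X} ∋ V.
size 2: {B,C}, {B,G}, {B,Q} …(+7); under {B,C} K still reaches {V} ∋ V.
K↔V cannot be blocked by any observed set — no back-door set.
No mediator lies on a directed K→…→V path.
Neither criterion identifies P(V|do(K)) in this graph.

P(V|do(K)): not identifiable (no BD/FD set).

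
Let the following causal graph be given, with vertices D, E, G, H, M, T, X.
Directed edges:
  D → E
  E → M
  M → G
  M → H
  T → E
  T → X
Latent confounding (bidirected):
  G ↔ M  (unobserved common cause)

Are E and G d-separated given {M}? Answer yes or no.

No — E and G are d-connected given {M}.

Bayes-Ball from E | {M} reaches {D,G,T,X}.
G ∈ reach(E|{M}) ⇒ E ⊥̸ G | {M}.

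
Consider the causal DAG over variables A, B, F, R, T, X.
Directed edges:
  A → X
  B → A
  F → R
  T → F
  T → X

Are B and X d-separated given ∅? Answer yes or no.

Bayes-Ball from B | ∅ reaches {A,X}.
X ∈ reach(B|∅) ⇒ B ⊥̸ X | ∅.

No — B and X are d-connected given ∅.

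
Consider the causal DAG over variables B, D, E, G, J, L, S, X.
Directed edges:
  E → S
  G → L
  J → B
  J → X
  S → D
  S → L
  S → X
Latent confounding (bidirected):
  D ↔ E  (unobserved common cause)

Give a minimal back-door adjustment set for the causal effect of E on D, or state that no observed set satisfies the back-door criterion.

E→D: no observed back-door set.

desc(E)\{E}={D,L,S,X}; candidates ⊆ {B,G,J}.
E↔D: latent back-door arc(s) into E.
size 0: {}; under {} E still reaches {D} ∋ D.
size 1: {B}, {G}, {J}; under {B} E still reaches {D} ∋ D.
size 2: {B,G}, {B,J}, {G,J}; under {B,G} E still reaches {D} ∋ D.
E↔D cannot be blocked by any observed set — no back-door set.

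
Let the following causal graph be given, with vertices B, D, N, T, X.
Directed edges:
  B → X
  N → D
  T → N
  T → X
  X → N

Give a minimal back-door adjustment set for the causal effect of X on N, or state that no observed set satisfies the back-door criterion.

desc(X)\{X}={D,N}; candidates ⊆ {B,T}.
size 0: {}; under {} X still reaches {B,D,N,T} ∋ N.
{T}: X⊥N given {T} in G with X→· removed — back-door holds.

X→N: minimal back-door set {T}.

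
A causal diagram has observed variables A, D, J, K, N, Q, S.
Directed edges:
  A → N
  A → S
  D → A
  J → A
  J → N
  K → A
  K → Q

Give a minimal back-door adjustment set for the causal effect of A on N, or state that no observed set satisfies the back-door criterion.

A→N: minimal back-door set {J}.

desc(A)\{A}={N,S}; candidates ⊆ {D,J,K,Q}.
size 0: {}; under {} A still reaches {D,J,K,N,Q} ∋ N.
{J}: A⊥N given {J} in G with A→· removed — back-door holds.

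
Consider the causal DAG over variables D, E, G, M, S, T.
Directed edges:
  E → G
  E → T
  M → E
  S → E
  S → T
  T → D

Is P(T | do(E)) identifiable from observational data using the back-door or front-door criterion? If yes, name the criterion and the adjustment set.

desc(E)\{E}={D,G,T}; candidates ⊆ {M,S}.
size 0: {}; under {} E still reaches {D,M,S,T} ∋ T.
{S}: E⊥T given {S} in G with E→· removed — back-door holds.
P(T|do(E)) = Σ_{S} P(T|E,S)·P(S).

P(T|do(E)): backdoor, adjust for {S}.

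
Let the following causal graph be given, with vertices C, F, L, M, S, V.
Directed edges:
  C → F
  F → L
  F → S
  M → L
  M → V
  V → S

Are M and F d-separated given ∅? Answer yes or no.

Bayes-Ball from M | ∅ reaches {L,S,V}.
F ∉ reach(M|∅) ⇒ M ⊥ F | ∅.

Yes — M ⊥ F | ∅.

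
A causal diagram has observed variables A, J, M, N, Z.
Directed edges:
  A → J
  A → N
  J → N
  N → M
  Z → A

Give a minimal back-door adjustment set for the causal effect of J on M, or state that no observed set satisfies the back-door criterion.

desc(J)\{J}={M,N}; candidates ⊆ {A,Z}.
size 0: {}; under {} J still reaches {A,M,N,Z} ∋ M.
{A}: J⊥M given {A} in G with J→· removed — back-door holds.

J→M: minimal back-door set {A}.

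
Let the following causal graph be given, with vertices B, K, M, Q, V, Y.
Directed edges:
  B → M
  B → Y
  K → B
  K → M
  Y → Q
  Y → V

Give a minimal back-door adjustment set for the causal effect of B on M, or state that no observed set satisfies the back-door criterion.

B→M: minimal back-door set {K}.

desc(B)\{B}={M,Q,V,Y}; candidates ⊆ {K}.
size 0: {}; under {} B still reaches {K,M} ∋ M.
{K}: B⊥M given {K} in G with B→· removed — back-door holds.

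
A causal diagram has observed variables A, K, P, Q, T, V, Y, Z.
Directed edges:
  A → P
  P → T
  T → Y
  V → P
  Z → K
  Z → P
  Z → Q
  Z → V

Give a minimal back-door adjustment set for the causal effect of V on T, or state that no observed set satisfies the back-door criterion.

desc(V)\{V}={P,T,Y}; candidates ⊆ {A,K,Q,Z}.
size 0: {}; under {} V still reaches {K,P,Q,T,Y,Z} ∋ T.
{Z}: V⊥T given {Z} in G with V→· removed — back-door holds.

V→T: minimal back-door set {Z}.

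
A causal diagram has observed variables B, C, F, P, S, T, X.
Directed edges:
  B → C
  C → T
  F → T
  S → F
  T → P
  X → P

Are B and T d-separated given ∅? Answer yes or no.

No — B and T are d-connected given ∅.

Bayes-Ball from B | ∅ reaches {C,P,T}.
T ∈ reach(B|∅) ⇒ B ⊥̸ T | ∅.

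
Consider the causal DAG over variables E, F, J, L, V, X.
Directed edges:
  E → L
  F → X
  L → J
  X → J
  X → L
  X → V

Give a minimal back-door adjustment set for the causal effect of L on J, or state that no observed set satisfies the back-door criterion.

L→J: minimal back-door set {X}.

desc(L)\{L}={J}; candidates ⊆ {E,F,V,X}.
size 0: {}; under {} L still reaches {E,F,J,V,X} ∋ J.
{X}: L⊥J given {X} in G with L→· removed — back-door holds.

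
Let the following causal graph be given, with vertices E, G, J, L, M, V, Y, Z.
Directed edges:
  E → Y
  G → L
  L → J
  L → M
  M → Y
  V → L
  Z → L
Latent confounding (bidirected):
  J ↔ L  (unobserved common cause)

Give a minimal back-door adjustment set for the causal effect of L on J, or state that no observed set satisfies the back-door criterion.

L→J: no observed back-door set.

desc(L)\{L}={J,M,Y}; candidates ⊆ {E,G,V,Z}.
L↔J: latent back-door arc(s) into L.
size 0: {}; under {} L still reaches {G,J,V,Z} ∋ J.
size 1: {E}, {G}, {V} …(+1); under {E} L still reaches {G,J,V,Z} ∋ J.
size 2: {E,G}, {E,V}, {E,Z} …(+3); under {E,G} L still reaches {J,V,Z} ∋ J.
L↔J cannot be blocked by any observed set — no back-door set.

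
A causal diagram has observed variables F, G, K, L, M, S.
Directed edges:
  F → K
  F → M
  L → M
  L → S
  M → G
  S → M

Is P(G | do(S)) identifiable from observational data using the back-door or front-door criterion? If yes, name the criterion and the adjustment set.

desc(S)\{S}={G,M}; candidates ⊆ {F,K,L}.
size 0: {}; under {} S still reaches {G,L,M} ∋ G.
{L}: S⊥G given {L} in G with S→· removed — back-door holds.
P(G|do(S)) = Σ_{L} P(G|S,L)·P(L).

P(G|do(S)): backdoor, adjust for {L}.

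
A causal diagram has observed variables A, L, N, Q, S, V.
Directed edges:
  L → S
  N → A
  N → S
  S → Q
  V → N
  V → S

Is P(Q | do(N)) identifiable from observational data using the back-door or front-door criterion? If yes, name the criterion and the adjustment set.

P(Q|do(N)): backdoor, adjust for {V}.

desc(N)\{N}={A,Q,S}; candidates ⊆ {L,V}.
size 0: {}; under {} N still reaches {Q,S,V} ∋ Q.
{V}: N⊥Q given {V} in G with N→· removed — back-door holds.
P(Q|do(N)) = Σ_{V} P(Q|N,V)·P(V).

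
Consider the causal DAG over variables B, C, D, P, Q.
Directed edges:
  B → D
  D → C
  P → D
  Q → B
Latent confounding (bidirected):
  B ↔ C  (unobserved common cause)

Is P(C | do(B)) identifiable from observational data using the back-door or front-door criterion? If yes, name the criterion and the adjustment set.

P(C|do(B)): frontdoor, adjust for {D}.

desc(B)\{B}={C,D}; candidates ⊆ {P,Q}.
B↔C: latent back-door arc(s) into B.
size 0: {}; under {} B still reaches {C,Q} ∋ C.
size 1: {P}, {Q}; under {P} B still reaches {C,Q} ∋ C.
size 2: {P,Q}; under {P,Q} B still reaches {C} ∋ C.
B↔C cannot be blocked by any observed set — no back-door set.
{D}: (i) intercepts every directed B→C path; (ii) no back-door B→{D}; (iii) {B} blocks every back-door {D}→C. Front-door holds.
P(C|do(B)) = Σ_{D} P(D|B) Σ_{B'} P(C|D,B')P(B').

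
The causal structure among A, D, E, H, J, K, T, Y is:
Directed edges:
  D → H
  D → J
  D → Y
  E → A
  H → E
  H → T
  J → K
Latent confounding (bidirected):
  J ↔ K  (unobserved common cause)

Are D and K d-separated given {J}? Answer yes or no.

No — D and K are d-connected given {J}.

Bayes-Ball from D | {J} reaches {A,E,H,K,T,Y}.
K ∈ reach(D|{J}) ⇒ D ⊥̸ K | {J}.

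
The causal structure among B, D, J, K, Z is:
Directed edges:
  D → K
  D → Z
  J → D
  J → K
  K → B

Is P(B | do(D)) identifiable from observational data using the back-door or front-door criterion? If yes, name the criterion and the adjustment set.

desc(D)\{D}={B,K,Z}; candidates ⊆ {J}.
size 0: {}; under {} D still reaches {B,J,K} ∋ B.
{J}: D⊥B given {J} in G with D→· removed — back-door holds.
P(B|do(D)) = Σ_{J} P(B|D,J)·P(J).

P(B|do(D)): backdoor, adjust for {J}.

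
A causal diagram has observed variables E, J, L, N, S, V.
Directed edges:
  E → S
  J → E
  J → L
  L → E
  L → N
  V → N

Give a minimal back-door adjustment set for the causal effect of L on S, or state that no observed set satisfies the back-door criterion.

L→S: minimal back-door set {J}.

desc(L)\{L}={E,N,S}; candidates ⊆ {J,V}.
size 0: {}; under {} L still reaches {E,J,S} ∋ S.
{J}: L⊥S given {J} in G with L→· removed — back-door holds.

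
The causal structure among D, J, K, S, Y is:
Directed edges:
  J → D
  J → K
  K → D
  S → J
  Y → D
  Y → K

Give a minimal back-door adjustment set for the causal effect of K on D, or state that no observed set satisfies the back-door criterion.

K→D: minimal back-door set {J, Y}.

desc(K)\{K}={D}; candidates ⊆ {J,S,Y}.
size 0: {}; under {} K still reaches {D,J,S,Y} ∋ D.
size 1: {J}, {S}, {Y}; under {J} K still reaches {D,Y} ∋ D.
{J,Y}: K⊥D given {J,Y} in G with K→· removed — back-door holds.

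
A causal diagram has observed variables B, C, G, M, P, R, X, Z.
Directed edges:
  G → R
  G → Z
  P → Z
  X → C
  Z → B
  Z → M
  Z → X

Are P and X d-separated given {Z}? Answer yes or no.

Bayes-Ball from P | {Z} reaches {G,R}.
X ∉ reach(P|{Z}) ⇒ P ⊥ X | {Z}.

Yes — P ⊥ X | {Z}.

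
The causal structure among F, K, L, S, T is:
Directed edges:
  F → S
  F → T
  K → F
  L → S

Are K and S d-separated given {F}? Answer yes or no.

Bayes-Ball from K | {F} reaches ∅.
S ∉ reach(K|{F}) ⇒ K ⊥ S | {F}.

Yes — K ⊥ S | {F}.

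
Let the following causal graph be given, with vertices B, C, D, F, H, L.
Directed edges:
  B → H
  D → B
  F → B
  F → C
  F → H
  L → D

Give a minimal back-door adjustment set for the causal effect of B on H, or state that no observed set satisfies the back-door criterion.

B→H: minimal back-door set {F}.

desc(B)\{B}={H}; candidates ⊆ {C,D,F,L}.
size 0: {}; under {} B still reaches {C,D,F,H,L} ∋ H.
{F}: B⊥H given {F} in G with B→· removed — back-door holds.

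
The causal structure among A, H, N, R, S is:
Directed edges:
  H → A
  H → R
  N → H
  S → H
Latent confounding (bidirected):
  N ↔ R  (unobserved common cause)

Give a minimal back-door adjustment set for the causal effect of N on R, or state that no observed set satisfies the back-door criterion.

N→R: no observed back-door set.

desc(N)\{N}={A,H,R}; candidates ⊆ {S}.
N↔R: latent back-door arc(s) into N.
size 0: {}; under {} N still reaches {R} ∋ R.
size 1: {S}; under {S} N still reaches {R} ∋ R.
N↔R cannot be blocked by any observed set — no back-door set.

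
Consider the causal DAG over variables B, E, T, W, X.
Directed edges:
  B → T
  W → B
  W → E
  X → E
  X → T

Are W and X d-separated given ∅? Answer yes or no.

Bayes-Ball from W | ∅ reaches {B,E,T}.
X ∉ reach(W|∅) ⇒ W ⊥ X | ∅.

Yes — W ⊥ X | ∅.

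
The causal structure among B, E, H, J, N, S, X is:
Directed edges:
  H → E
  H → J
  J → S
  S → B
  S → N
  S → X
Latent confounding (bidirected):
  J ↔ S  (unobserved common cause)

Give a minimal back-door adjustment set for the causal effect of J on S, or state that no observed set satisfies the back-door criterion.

desc(J)\{J}={B,N,S,X}; candidates ⊆ {E,H}.
J↔S: latent back-door arc(s) into J.
size 0: {}; under {} J still reaches {B,E,H,N,S,X} ∋ S.
size 1: {E}, {H}; under {E} J still reaches {B,H,N,S,X} ∋ S.
size 2: {E,H}; under {E,H} J still reaches {B,N,S,X} ∋ S.
J↔S cannot be blocked by any observed set — no back-door set.

J→S: no observed back-door set.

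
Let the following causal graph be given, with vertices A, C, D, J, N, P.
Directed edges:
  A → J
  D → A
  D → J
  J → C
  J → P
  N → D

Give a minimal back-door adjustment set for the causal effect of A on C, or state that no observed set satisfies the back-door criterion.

A→C: minimal back-door set {D}.

desc(A)\{A}={C,J,P}; candidates ⊆ {D,N}.
size 0: {}; under {} A still reaches {C,D,J,N,P} ∋ C.
{D}: A⊥C given {D} in G with A→· removed — back-door holds.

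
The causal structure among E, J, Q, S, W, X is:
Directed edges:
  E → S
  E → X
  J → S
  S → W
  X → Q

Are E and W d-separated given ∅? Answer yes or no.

Bayes-Ball from E | ∅ reaches {Q,S,W,X}.
W ∈ reach(E|∅) ⇒ E ⊥̸ W | ∅.

No — E and W are d-connected given ∅.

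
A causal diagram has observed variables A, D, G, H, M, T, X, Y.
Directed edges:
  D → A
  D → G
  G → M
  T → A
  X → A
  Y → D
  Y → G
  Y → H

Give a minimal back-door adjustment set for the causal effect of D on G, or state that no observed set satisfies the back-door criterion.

D→G: minimal back-door set {Y}.

desc(D)\{D}={A,G,M}; candidates ⊆ {H,T,X,Y}.
size 0: {}; under {} D still reaches {G,H,M,Y} ∋ G.
{Y}: D⊥G given {Y} in G with D→· removed — back-door holds.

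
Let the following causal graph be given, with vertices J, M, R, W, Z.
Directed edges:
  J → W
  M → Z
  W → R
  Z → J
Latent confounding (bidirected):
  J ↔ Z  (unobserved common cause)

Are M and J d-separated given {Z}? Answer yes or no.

No — M and J are d-connected given {Z}.

Bayes-Ball from M | {Z} reaches {J,R,W}.
J ∈ reach(M|{Z}) ⇒ M ⊥̸ J | {Z}.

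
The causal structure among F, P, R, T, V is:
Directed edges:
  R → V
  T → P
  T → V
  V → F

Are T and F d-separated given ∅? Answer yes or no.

Bayes-Ball from T | ∅ reaches {F,P,V}.
F ∈ reach(T|∅) ⇒ T ⊥̸ F | ∅.

No — T and F are d-connected given ∅.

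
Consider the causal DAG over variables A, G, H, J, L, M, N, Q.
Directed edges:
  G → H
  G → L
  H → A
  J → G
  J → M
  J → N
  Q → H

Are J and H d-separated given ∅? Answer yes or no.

No — J and H are d-connected given ∅.

Bayes-Ball from J | ∅ reaches {A,G,H,L,M,N}.
H ∈ reach(J|∅) ⇒ J ⊥̸ H | ∅.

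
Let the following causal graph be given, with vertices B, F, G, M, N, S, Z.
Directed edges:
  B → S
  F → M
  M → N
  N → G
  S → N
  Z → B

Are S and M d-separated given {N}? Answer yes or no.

Bayes-Ball from S | {N} reaches {B,F,M,Z}.
M ∈ reach(S|{N}) ⇒ S ⊥̸ M | {N}.

No — S and M are d-connected given {N}.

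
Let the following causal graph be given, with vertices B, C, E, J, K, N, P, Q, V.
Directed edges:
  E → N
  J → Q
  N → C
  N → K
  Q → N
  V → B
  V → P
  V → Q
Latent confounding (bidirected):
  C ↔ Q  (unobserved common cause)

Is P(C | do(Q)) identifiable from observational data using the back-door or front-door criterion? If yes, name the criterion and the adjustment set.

desc(Q)\{Q}={C,K,N}; candidates ⊆ {B,E,J,P,V}.
Q↔C: latent back-door arc(s) into Q.
size 0: {}; under {} Q still reaches {B,C,J,P,V} ∋ C.
size 1: {B}, {E}, {J} …(+2); under {B} Q still reaches {C,J,P,V} ∋ C.
size 2: {B,E}, {B,J}, {B,P} …(+7); under {B,E} Q still reaches {C,J,P,V} ∋ C.
Q↔C cannot be blocked by any observed set — no back-door set.
{N}: (i) intercepts every directed Q→C path; (ii) no back-door Q→{N}; (iii) {Q} blocks every back-door {N}→C. Front-door holds.
P(C|do(Q)) = Σ_{N} P(N|Q) Σ_{Q'} P(C|N,Q')P(Q').

P(C|do(Q)): frontdoor, adjust for {N}.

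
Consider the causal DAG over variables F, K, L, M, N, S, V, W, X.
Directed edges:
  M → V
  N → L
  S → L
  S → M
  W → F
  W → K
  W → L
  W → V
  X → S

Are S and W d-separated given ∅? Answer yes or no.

Bayes-Ball from S | ∅ reaches {L,M,V,X}.
W ∉ reach(S|∅) ⇒ S ⊥ W | ∅.

Yes — S ⊥ W | ∅.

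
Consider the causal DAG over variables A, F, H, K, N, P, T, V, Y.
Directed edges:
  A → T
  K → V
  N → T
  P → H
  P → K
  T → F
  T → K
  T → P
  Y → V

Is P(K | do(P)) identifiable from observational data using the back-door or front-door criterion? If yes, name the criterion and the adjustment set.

desc(P)\{P}={H,K,V}; candidates ⊆ {A,F,N,T,Y}.
size 0: {}; under {} P still reaches {A,F,K,N,T,V} ∋ K.
{T}: P⊥K given {T} in G with P→· removed — back-door holds.
P(K|do(P)) = Σ_{T} P(K|P,T)·P(T).

P(K|do(P)): backdoor, adjust for {T}.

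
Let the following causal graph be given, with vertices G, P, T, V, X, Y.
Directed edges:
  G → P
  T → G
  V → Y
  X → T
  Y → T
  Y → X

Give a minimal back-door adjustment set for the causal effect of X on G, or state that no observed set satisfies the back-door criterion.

X→G: minimal back-door set {Y}.

desc(X)\{X}={G,P,T}; candidates ⊆ {V,Y}.
size 0: {}; under {} X still reaches {G,P,T,V,Y} ∋ G.
{Y}: X⊥G given {Y} in G with X→· removed — back-door holds.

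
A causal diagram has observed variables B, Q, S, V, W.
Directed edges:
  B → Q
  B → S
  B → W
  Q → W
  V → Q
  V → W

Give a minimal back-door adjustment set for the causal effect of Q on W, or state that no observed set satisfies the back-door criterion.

desc(Q)\{Q}={W}; candidates ⊆ {B,S,V}.
size 0: {}; under {} Q still reaches {B,S,V,W} ∋ W.
size 1: {B}, {S}, {V}; under {B} Q still reaches {V,W} ∋ W.
{B,V}: Q⊥W given {B,V} in G with Q→· removed — back-door holds.

Q→W: minimal back-door set {B, V}.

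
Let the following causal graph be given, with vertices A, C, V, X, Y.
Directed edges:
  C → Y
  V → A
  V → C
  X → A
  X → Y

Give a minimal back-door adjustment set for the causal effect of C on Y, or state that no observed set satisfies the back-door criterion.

desc(C)\{C}={Y}; candidates ⊆ {A,V,X}.
∅: C⊥Y given ∅ in G with C→· removed — back-door holds.

C→Y: minimal back-door set ∅.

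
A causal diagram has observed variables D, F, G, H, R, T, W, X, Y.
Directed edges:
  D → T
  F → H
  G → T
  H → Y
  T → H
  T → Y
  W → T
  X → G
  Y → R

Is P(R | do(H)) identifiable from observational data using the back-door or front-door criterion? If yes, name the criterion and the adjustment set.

P(R|do(H)): backdoor, adjust for {T}.

desc(H)\{H}={R,Y}; candidates ⊆ {D,F,G,T,W,X}.
size 0: {}; under {} H still reaches {D,F,G,R,T,W,X,Y} ∋ R.
{T}: H⊥R given {T} in G with H→· removed — back-door holds.
P(R|do(H)) = Σ_{T} P(R|H,T)·P(T).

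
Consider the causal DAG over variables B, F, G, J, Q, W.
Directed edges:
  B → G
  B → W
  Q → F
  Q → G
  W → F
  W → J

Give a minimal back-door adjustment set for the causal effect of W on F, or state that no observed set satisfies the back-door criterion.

desc(W)\{W}={F,J}; candidates ⊆ {B,G,Q}.
∅: W⊥F given ∅ in G with W→· removed — back-door holds.

W→F: minimal back-door set ∅.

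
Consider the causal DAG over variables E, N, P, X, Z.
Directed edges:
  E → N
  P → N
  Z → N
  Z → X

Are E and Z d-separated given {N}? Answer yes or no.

Bayes-Ball from E | {N} reaches {P,X,Z}.
Z ∈ reach(E|{N}) ⇒ E ⊥̸ Z | {N}.

No — E and Z are d-connected given {N}.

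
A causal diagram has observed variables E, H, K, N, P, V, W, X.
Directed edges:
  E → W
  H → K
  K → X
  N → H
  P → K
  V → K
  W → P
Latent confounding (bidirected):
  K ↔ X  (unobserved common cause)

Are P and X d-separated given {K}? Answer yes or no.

No — P and X are d-connected given {K}.

Bayes-Ball from P | {K} reaches {E,H,N,V,W,X}.
X ∈ reach(P|{K}) ⇒ P ⊥̸ X | {K}.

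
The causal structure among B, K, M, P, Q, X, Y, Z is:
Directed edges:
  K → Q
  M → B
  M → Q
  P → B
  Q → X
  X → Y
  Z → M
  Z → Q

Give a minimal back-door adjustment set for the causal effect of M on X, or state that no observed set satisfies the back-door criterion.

desc(M)\{M}={B,Q,X,Y}; candidates ⊆ {K,P,Z}.
size 0: {}; under {} M still reaches {Q,X,Y,Z} ∋ X.
{Z}: M⊥X given {Z} in G with M→· removed — back-door holds.

M→X: minimal back-door set {Z}.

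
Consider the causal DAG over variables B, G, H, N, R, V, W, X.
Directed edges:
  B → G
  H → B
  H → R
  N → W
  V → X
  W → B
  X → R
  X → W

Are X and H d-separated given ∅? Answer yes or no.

Yes — X ⊥ H | ∅.

Bayes-Ball from X | ∅ reaches {B,G,R,V,W}.
H ∉ reach(X|∅) ⇒ X ⊥ H | ∅.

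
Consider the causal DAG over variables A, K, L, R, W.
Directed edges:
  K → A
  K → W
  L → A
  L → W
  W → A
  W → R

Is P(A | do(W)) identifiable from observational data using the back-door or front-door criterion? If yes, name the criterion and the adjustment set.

desc(W)\{W}={A,R}; candidates ⊆ {K,L}.
size 0: {}; under {} W still reaches {A,K,L} ∋ A.
size 1: {K}, {L}; under {K} W still reaches {A,L} ∋ A.
{K,L}: W⊥A given {K,L} in G with W→· removed — back-door holds.
P(A|do(W)) = Σ_{K,L} P(A|W,K,L)·P(K,L).

P(A|do(W)): backdoor, adjust for {K, L}.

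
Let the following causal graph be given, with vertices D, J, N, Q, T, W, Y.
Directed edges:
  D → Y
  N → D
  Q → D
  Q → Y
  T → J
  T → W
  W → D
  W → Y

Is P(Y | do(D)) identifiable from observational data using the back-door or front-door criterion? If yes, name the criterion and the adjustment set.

desc(D)\{D}={Y}; candidates ⊆ {J,N,Q,T,W}.
size 0: {}; under {} D still reaches {J,N,Q,T,W,Y} ∋ Y.
size 1: {J}, {N}, {Q} …(+2); under {J} D still reaches {N,Q,T,W,Y} ∋ Y.
{Q,W}: D⊥Y given {Q,W} in G with D→· removed — back-door holds.
P(Y|do(D)) = Σ_{Q,W} P(Y|D,Q,W)·P(Q,W).

P(Y|do(D)): backdoor, adjust for {Q, W}.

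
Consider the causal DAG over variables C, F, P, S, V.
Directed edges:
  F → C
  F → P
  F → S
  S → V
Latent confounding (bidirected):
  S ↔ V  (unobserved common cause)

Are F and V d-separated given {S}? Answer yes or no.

No — F and V are d-connected given {S}.

Bayes-Ball from F | {S} reaches {C,P,V}.
V ∈ reach(F|{S}) ⇒ F ⊥̸ V | {S}.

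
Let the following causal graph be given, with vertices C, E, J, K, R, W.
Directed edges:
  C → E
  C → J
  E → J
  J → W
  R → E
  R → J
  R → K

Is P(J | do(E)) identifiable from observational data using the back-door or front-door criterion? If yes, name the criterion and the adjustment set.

desc(E)\{E}={J,W}; candidates ⊆ {C,K,R}.
size 0: {}; under {} E still reaches {C,J,K,R,W} ∋ J.
size 1: {C}, {K}, {R}; under {C} E still reaches {J,K,R,W} ∋ J.
{C,R}: E⊥J given {C,R} in G with E→· removed — back-door holds.
P(J|do(E)) = Σ_{C,R} P(J|E,C,R)·P(C,R).

P(J|do(E)): backdoor, adjust for {C, R}.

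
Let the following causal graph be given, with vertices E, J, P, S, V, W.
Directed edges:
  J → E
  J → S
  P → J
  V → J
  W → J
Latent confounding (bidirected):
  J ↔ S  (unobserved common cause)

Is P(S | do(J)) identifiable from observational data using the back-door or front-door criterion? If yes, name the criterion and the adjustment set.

desc(J)\{J}={E,S}; candidates ⊆ {P,V,W}.
J↔S: latent back-door arc(s) into J.
size 0: {}; under {} J still reaches {P,S,V,W} ∋ S.
size 1: {P}, {V}, {W}; under {P} J still reaches {S,V,W} ∋ S.
size 2: {P,V}, {P,W}, {V,W}; under {P,V} J still reaches {S,W} ∋ S.
J↔S cannot be blocked by any observed set — no back-door set.
No mediator lies on a directed J→…→S path.
Neither criterion identifies P(S|do(J)) in this graph.

P(S|do(J)): not identifiable (no BD/FD set).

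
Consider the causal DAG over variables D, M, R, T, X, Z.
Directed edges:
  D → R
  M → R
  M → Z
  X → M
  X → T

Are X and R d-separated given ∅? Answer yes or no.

No — X and R are d-connected given ∅.

Bayes-Ball from X | ∅ reaches {M,R,T,Z}.
R ∈ reach(X|∅) ⇒ X ⊥̸ R | ∅.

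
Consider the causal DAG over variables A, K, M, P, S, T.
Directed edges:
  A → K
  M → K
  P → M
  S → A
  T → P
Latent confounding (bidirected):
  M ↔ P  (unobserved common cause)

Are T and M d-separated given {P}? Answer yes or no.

Bayes-Ball from T | {P} reaches {K,M}.
M ∈ reach(T|{P}) ⇒ T ⊥̸ M | {P}.

No — T and M are d-connected given {P}.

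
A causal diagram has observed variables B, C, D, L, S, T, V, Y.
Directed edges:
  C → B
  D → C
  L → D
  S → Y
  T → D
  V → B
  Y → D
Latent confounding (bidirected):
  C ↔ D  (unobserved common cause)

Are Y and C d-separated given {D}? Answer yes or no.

Bayes-Ball from Y | {D} reaches {B,C,L,S,T}.
C ∈ reach(Y|{D}) ⇒ Y ⊥̸ C | {D}.

No — Y and C are d-connected given {D}.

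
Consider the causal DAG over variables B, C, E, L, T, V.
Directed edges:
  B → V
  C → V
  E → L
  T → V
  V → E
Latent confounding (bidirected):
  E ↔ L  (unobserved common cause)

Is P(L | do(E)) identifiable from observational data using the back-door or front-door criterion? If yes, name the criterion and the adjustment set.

P(L|do(E)): not identifiable (no BD/FD set).

desc(E)\{E}={L}; candidates ⊆ {B,C,T,V}.
E↔L: latent back-door arc(s) into E.
size 0: {}; under {} E still reaches {B,C,L,T,V} ∋ L.
size 1: {B}, {C}, {T} …(+1); under {B} E still reaches {C,L,T,V} ∋ L.
size 2: {B,C}, {B,T}, {B,V} …(+3); under {B,C} E still reaches {L,T,V} ∋ L.
E↔L cannot be blocked by any observed set — no back-door set.
No mediator lies on a directed E→…→L path.
Neither criterion identifies P(L|do(E)) in this graph.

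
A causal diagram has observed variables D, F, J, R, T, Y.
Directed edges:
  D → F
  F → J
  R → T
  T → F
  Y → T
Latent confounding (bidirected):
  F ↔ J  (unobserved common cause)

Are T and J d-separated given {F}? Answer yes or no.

No — T and J are d-connected given {F}.

Bayes-Ball from T | {F} reaches {D,J,R,Y}.
J ∈ reach(T|{F}) ⇒ T ⊥̸ J | {F}.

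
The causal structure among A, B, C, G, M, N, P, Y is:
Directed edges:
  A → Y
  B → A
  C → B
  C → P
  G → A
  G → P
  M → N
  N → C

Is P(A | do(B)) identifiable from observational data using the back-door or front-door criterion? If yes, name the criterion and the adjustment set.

P(A|do(B)): backdoor, adjust for ∅.

desc(B)\{B}={A,Y}; candidates ⊆ {C,G,M,N,P}.
∅: B⊥A given ∅ in G with B→· removed — back-door holds.
P(A|do(B)) = P(A|B) — no adjustment needed.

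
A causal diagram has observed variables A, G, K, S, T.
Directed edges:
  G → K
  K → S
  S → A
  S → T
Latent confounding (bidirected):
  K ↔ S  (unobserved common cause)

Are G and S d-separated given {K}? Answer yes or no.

Bayes-Ball from G | {K} reaches {A,S,T}.
S ∈ reach(G|{K}) ⇒ G ⊥̸ S | {K}.

No — G and S are d-connected given {K}.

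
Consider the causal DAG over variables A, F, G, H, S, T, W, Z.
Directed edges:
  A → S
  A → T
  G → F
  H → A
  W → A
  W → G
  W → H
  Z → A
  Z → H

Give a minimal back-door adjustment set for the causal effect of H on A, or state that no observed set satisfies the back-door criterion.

desc(H)\{H}={A,S,T}; candidates ⊆ {F,G,W,Z}.
size 0: {}; under {} H still reaches {A,F,G,S,T,W,Z} ∋ A.
size 1: {F}, {G}, {W} …(+1); under {F} H still reaches {A,G,S,T,W,Z} ∋ A.
{W,Z}: H⊥A given {W,Z} in G with H→· removed — back-door holds.

H→A: minimal back-door set {W, Z}.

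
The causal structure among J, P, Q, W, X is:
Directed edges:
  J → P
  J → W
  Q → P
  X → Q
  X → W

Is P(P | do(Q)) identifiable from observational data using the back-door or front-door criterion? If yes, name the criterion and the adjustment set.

P(P|do(Q)): backdoor, adjust for ∅.

desc(Q)\{Q}={P}; candidates ⊆ {J,W,X}.
∅: Q⊥P given ∅ in G with Q→· removed — back-door holds.
P(P|do(Q)) = P(P|Q) — no adjustment needed.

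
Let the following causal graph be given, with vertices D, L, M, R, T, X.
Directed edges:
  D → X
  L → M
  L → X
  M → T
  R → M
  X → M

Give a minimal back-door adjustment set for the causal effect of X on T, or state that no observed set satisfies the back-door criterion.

desc(X)\{X}={M,T}; candidates ⊆ {D,L,R}.
size 0: {}; under {} X still reaches {D,L,M,T} ∋ T.
{L}: X⊥T given {L} in G with X→· removed — back-door holds.

X→T: minimal back-door set {L}.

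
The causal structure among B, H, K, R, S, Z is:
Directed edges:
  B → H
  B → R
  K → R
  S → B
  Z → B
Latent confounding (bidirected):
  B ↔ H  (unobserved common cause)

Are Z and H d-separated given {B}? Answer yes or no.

No — Z and H are d-connected given {B}.

Bayes-Ball from Z | {B} reaches {H,S}.
H ∈ reach(Z|{B}) ⇒ Z ⊥̸ H | {B}.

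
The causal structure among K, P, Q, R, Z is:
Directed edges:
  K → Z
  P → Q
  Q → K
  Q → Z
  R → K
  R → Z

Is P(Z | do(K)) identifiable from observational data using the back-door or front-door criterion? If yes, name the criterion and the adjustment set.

P(Z|do(K)): backdoor, adjust for {Q, R}.

desc(K)\{K}={Z}; candidates ⊆ {P,Q,R}.
size 0: {}; under {} K still reaches {P,Q,R,Z} ∋ Z.
size 1: {P}, {Q}, {R}; under {P} K still reaches {Q,R,Z} ∋ Z.
{Q,R}: K⊥Z given {Q,R} in G with K→· removed — back-door holds.
P(Z|do(K)) = Σ_{Q,R} P(Z|K,Q,R)·P(Q,R).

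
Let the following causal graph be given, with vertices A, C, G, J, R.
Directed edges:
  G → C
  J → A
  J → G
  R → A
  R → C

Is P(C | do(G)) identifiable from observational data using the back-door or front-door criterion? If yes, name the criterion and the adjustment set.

desc(G)\{G}={C}; candidates ⊆ {A,J,R}.
∅: G⊥C given ∅ in G with G→· removed — back-door holds.
P(C|do(G)) = P(C|G) — no adjustment needed.

P(C|do(G)): backdoor, adjust for ∅.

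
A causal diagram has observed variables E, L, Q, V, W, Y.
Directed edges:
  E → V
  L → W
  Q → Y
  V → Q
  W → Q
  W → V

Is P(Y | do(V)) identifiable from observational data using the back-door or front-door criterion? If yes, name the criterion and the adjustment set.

desc(V)\{V}={Q,Y}; candidates ⊆ {E,L,W}.
size 0: {}; under {} V still reaches {E,L,Q,W,Y} ∋ Y.
{W}: V⊥Y given {W} in G with V→· removed — back-door holds.
P(Y|do(V)) = Σ_{W} P(Y|V,W)·P(W).

P(Y|do(V)): backdoor, adjust for {W}.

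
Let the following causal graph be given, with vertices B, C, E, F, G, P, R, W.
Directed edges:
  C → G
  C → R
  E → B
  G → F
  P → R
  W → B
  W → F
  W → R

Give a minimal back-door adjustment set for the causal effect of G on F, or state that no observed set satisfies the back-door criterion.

G→F: minimal back-door set ∅.

desc(G)\{G}={F}; candidates ⊆ {B,C,E,P,R,W}.
∅: G⊥F given ∅ in G with G→· removed — back-door holds.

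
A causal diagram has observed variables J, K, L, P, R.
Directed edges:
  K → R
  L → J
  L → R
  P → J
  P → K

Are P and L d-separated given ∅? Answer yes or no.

Yes — P ⊥ L | ∅.

Bayes-Ball from P | ∅ reaches {J,K,R}.
L ∉ reach(P|∅) ⇒ P ⊥ L | ∅.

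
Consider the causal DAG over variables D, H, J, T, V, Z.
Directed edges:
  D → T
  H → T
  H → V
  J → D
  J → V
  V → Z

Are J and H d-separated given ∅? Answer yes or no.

Bayes-Ball from J | ∅ reaches {D,T,V,Z}.
H ∉ reach(J|∅) ⇒ J ⊥ H | ∅.

Yes — J ⊥ H | ∅.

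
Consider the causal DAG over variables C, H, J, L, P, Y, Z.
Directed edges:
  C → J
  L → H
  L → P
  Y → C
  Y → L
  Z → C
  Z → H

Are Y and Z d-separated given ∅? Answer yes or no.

Yes — Y ⊥ Z | ∅.

Bayes-Ball from Y | ∅ reaches {C,H,J,L,P}.
Z ∉ reach(Y|∅) ⇒ Y ⊥ Z | ∅.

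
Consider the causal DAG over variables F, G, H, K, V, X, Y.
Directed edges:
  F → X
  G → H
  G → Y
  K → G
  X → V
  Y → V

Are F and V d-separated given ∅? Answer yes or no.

Bayes-Ball from F | ∅ reaches {V,X}.
V ∈ reach(F|∅) ⇒ F ⊥̸ V | ∅.

No — F and V are d-connected given ∅.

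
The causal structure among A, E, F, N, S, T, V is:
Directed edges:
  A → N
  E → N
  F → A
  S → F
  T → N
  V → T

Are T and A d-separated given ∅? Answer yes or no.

Bayes-Ball from T | ∅ reaches {N,V}.
A ∉ reach(T|∅) ⇒ T ⊥ A | ∅.

Yes — T ⊥ A | ∅.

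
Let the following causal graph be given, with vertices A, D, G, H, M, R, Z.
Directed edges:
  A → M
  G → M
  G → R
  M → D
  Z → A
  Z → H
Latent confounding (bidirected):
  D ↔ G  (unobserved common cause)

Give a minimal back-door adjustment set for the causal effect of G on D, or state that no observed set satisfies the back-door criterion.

G→D: no observed back-door set.

desc(G)\{G}={D,M,R}; candidates ⊆ {A,H,Z}.
G↔D: latent back-door arc(s) into G.
size 0: {}; under {} G still reaches {D} ∋ D.
size 1: {A}, {H}, {Z}; under {A} G still reaches {D} ∋ D.
size 2: {A,H}, {A,Z}, {H,Z}; under {A,H} G still reaches {D} ∋ D.
G↔D cannot be blocked by any observed set — no back-door set.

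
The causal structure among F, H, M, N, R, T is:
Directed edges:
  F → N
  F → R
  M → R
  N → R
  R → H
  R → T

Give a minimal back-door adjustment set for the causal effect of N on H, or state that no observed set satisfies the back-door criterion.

desc(N)\{N}={H,R,T}; candidates ⊆ {F,M}.
size 0: {}; under {} N still reaches {F,H,R,T} ∋ H.
{F}: N⊥H given {F} in G with N→· removed — back-door holds.

N→H: minimal back-door set {F}.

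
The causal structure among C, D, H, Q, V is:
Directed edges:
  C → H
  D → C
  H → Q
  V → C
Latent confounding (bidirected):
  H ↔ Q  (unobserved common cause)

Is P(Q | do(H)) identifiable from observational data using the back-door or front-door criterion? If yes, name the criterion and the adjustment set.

P(Q|do(H)): not identifiable (no BD/FD set).

desc(H)\{H}={Q}; candidates ⊆ {C,D,V}.
H↔Q: latent back-door arc(s) into H.
size 0: {}; under {} H still reaches {C,D,Q,V} ∋ Q.
size 1: {C}, {D}, {V}; under {C} H still reaches {Q} ∋ Q.
size 2: {C,D}, {C,V}, {D,V}; under {C,D} H still reaches {Q} ∋ Q.
H↔Q cannot be blocked by any observed set — no back-door set.
No mediator lies on a directed H→…→Q path.
Neither criterion identifies P(Q|do(H)) in this graph.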